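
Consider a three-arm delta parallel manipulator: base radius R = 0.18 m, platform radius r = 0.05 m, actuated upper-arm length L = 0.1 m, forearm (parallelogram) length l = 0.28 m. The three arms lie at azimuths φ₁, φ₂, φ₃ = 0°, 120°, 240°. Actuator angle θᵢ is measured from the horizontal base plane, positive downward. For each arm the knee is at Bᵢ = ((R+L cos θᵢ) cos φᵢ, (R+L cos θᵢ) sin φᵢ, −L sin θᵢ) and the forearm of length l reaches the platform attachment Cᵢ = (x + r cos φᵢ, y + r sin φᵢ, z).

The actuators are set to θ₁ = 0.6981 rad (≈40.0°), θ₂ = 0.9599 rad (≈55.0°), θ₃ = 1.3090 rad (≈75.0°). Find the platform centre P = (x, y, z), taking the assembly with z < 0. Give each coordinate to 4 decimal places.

arm 1 at φ=0.0°: (R−r)+L cos θ1 = 0.2066;  O1 = (0.2066, 0.0000, -0.0643)
arm 2 at φ=120.0°: (R−r)+L cos θ2 = 0.1874;  O2 = (-0.0937, 0.1623, -0.0819)
arm 3 at φ=240.0°: (R−r)+L cos θ3 = 0.1559;  O3 = (-0.0779, -0.1350, -0.0966)
eliminate P² terms by subtracting sphere 1 from 2 and 3
[-0.6006 0.3245 -0.0353]·P = -0.0050;  [-0.5691 -0.2700 -0.0646]·P = -0.0132
Cramer: x(z) = 0.0162-0.0879z;  y(z) = 0.0146-0.0540z
into |P−O₁|² = l²: 1.0107z² + 0.1605z + -0.0378 = 0;  Δ = 0.1786;  z = -0.2885 or 0.1297 → z<0 root = -0.2885
x = 0.0416, y = 0.0302

(0.0416, 0.0302, -0.2885)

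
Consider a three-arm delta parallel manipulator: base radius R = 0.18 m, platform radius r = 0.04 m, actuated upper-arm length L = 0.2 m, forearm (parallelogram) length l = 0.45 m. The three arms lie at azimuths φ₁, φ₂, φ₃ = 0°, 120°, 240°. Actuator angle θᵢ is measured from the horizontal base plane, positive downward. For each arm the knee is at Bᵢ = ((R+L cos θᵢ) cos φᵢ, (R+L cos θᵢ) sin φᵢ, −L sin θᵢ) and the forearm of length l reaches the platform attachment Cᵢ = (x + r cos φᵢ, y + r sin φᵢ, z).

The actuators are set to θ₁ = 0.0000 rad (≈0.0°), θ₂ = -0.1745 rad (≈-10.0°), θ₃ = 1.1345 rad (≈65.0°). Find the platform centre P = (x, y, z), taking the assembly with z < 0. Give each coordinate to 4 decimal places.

(0.0850, 0.1850, -0.3214)

O1 = (0.3400·cos0.0°, 0.3400·sin0.0°, 0.0000) = (0.3400, 0.0000, 0.0000)
O2 = (0.3370·cos120.0°, 0.3370·sin120.0°, 0.0347) = (-0.1685, 0.2918, 0.0347)
arm 3 at φ=240.0°: ρ3 = 0.2245;  O3 = (-0.1123, -0.1944, -0.1813)
|O₂|²−|O₁|² = -0.0009;  |O₃|²−|O₁|² = -0.0323
[-1.0170 0.5836 0.0694]·P = -0.0009;  [-0.9045 -0.3889 -0.3625]·P = -0.0323
Cramer: x(z) = 0.0208-0.1999z;  y(z) = 0.0348-0.4673z
into |P−O₁|² = l²: 1.2583z² + 0.0951z + -0.0994 = 0;  Δ = 0.5094;  z = -0.3214 or 0.2458 → z<0 root = -0.3214
x = 0.0850, y = 0.1850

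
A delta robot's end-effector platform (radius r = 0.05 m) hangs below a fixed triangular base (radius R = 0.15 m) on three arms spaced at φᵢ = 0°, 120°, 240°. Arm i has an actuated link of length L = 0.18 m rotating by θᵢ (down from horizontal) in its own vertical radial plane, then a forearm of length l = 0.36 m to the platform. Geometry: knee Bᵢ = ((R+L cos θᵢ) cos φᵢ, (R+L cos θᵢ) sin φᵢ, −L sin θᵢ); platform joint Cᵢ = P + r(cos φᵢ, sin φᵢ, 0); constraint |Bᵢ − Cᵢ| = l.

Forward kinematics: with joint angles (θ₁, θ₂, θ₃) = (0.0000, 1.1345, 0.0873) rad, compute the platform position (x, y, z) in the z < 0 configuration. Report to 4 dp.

(0.0911, -0.1400, -0.2726)

arm 1 at φ=0.0°: ρ1 = 0.2800;  S1 = (0.2800, 0.0000, 0.0000)
S2 = (0.1761·cos120.0°, 0.1761·sin120.0°, -0.1631) = (-0.0880, 0.1525, -0.1631)
arm 3 at φ=240.0°: ρ3 = 0.2793;  S3 = (-0.1397, -0.2419, -0.0157)
subtract pairs → two planes through P
linear system: -0.7361x+0.3050y = -0.0208−-0.3263z; -0.8393x+-0.4838y = -0.0001−-0.0314z
det = 0.6121;  x = 0.0165+-0.2735z,  y = -0.0283+0.4097z
into |P−S₁|² = l²: 1.2427z² + 0.1209z + -0.0594 = 0;  Δ = 0.3097;  z = -0.2726 or 0.1753 → z<0 root = -0.2726
x = 0.0911, y = -0.1400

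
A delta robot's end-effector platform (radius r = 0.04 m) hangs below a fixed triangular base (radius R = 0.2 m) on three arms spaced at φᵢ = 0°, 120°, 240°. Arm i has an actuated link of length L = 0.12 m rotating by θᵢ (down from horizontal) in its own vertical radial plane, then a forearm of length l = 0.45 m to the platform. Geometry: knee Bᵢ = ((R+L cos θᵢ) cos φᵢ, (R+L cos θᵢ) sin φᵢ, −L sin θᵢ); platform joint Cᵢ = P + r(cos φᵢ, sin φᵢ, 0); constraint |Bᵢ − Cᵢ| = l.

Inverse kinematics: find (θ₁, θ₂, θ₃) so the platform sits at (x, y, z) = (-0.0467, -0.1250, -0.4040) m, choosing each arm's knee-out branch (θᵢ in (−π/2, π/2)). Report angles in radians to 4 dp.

θ₁ = 0.7852, θ₂ = 0.9597, θ₃ = -0.1750

φ1=0.0° → target in arm frame (-0.0467, -0.1250)
  A cos θ + B sin θ = C:  0.2067·cos θ + -0.4040·sin θ = -0.1394
  θ1 = atan2(B,A) + arccos(C/0.4538) = 0.7852
φ2=120.0° → target in arm frame (-0.0849, 0.1029)
  A cos θ + B sin θ = C:  0.2449·cos θ + -0.4040·sin θ = -0.1904
  γ=atan2(-0.4040,0.2449)=-1.0258;  ψ=arccos(-0.4030)=1.9856;  θ2=γ+ψ≈0.9597
rotate P by −φ3: (0.1316, 0.0221, -0.4040)
  A cos θ + B sin θ = C:  0.0284·cos θ + -0.4040·sin θ = 0.0983
  θ3 = atan2(B,A) + arccos(C/0.4050) = -0.1750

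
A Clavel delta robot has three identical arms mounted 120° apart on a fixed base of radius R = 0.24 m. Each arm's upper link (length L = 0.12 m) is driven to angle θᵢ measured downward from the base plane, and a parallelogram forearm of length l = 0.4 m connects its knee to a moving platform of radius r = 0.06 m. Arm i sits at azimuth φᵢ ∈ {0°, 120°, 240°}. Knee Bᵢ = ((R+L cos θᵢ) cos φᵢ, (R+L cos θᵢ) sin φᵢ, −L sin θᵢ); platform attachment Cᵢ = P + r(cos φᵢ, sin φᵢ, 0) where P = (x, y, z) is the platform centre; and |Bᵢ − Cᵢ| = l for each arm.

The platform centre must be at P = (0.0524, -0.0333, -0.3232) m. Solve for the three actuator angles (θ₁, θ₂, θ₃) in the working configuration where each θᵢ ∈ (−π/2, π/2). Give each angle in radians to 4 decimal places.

θ₁ = 0.0872, θ₂ = 0.7850, θ₃ = 0.4359

rotate P by −φ1: (0.0524, -0.0333, -0.3232)
  A=0.1276, B=-0.3232, C=(l²−L²−A²−y'²−z²)/(2L)=0.0990
  θ1 = atan2(B,A) + arccos(C/0.3475) = 0.0872
arm 2 (φ=120.0°): x'=-0.0550, y'=-0.0287
  e−x'=0.2350;  (l²−L²−(e−x')²−y'²−z²)/2L = -0.0622
  √(A²+B²)=0.3996;  θ2 = -0.9420+1.7271 ≈ 0.7850
rotate P by −φ3: (0.0026, 0.0620, -0.3232)
  A cos θ + B sin θ = C:  0.1774·cos θ + -0.3232·sin θ = 0.0243
  γ=atan2(-0.3232,0.1774)=-1.0689;  ψ=arccos(0.0660)=1.5048;  θ3=γ+ψ≈0.4359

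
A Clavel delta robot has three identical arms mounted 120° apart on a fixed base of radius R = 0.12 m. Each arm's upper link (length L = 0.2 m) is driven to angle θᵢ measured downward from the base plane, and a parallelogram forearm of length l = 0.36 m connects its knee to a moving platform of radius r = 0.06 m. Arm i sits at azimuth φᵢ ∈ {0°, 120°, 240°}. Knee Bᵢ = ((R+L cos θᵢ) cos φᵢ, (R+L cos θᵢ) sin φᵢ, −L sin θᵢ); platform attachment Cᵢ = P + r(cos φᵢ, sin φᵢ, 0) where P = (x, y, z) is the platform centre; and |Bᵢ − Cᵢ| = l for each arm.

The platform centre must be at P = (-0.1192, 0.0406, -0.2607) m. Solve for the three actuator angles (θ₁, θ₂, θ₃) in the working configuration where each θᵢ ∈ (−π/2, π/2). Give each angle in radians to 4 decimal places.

arm 1 (φ=0.0°): x'=-0.1192, y'=0.0406
  A=0.1792, B=-0.2607, C=(l²−L²−A²−y'²−z²)/(2L)=-0.0303
  √(A²+B²)=0.3163;  θ1 = -0.9686+1.6668 ≈ 0.6982
φ2=120.0° → target in arm frame (0.0948, 0.0829)
  e−x'=-0.0348;  (l²−L²−(e−x')²−y'²−z²)/2L = 0.0339
  θ2 = atan2(B,A) + arccos(C/0.2630) = -0.2617
rotate P by −φ3: (0.0244, -0.1235, -0.2607)
  A=0.0356, B=-0.2607, C=(l²−L²−A²−y'²−z²)/(2L)=0.0128
  θ3 = atan2(B,A) + arccos(C/0.2631) = 0.0870

θ₁ = 0.6982, θ₂ = -0.2617, θ₃ = 0.0870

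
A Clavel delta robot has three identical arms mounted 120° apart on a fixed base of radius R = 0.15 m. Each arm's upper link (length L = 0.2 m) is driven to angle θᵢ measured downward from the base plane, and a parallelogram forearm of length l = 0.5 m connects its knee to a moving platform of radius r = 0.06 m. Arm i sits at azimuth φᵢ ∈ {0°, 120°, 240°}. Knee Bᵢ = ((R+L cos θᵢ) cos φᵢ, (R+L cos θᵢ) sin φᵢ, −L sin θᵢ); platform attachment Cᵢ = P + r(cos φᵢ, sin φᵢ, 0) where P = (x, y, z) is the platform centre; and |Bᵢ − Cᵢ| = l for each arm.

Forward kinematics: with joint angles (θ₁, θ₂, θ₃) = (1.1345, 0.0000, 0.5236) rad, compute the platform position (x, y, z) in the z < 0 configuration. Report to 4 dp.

(-0.2227, 0.0967, -0.4692)

φ1=0.0°: virtual centre (0.1745, 0.0000, -0.1813), radius l
φ2=120.0°: virtual centre (-0.1450, 0.2511, 0.0000), radius l
centre 3 = (0.2632·cos240.0°, 0.2632·sin240.0°, -0.1000) = (-0.1316, -0.2279, -0.1000)
|centre ₂|²−|centre ₁|² = 0.0208;  |centre ₃|²−|centre ₁|² = 0.0160
plane₁₂: -0.6390x+0.5023y+0.3625z = 0.0208
Cramer: x(z) = -0.0292+0.4123z;  y(z) = 0.0042-0.1972z
quadratic in z: (1.2089)z²+(0.1929)z+(-0.1756)=0, √Δ=0.9415 → z ∈ {-0.4692, 0.3096}; z = -0.4692 (taking z<0)
x = -0.2227, y = 0.0967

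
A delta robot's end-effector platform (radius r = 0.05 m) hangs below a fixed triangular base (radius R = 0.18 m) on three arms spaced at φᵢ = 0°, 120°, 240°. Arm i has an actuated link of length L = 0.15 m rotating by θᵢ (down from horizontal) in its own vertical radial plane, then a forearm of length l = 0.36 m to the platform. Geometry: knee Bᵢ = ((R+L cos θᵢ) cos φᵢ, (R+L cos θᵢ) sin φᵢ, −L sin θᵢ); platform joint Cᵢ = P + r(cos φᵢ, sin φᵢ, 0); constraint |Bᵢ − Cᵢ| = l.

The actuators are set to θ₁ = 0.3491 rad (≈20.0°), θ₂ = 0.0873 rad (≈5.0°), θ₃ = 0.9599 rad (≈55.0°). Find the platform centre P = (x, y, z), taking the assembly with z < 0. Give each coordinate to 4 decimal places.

(0.0270, 0.0973, -0.2975)

φ1=0.0°: virtual centre (0.2710, 0.0000, -0.0513), radius l
arm 2 at φ=120.0°: ρ2 = 0.2794;  S2 = (-0.1397, 0.2420, -0.0131)
φ3=240.0°: virtual centre (-0.1080, -0.1871, -0.1229), radius l
|S₂|²−|S₁|² = 0.0022;  |S₃|²−|S₁|² = -0.0143
[-0.8213 0.4840 0.0765]·P = 0.0022;  [-0.7579 -0.3742 -0.1431]·P = -0.0143
det = 0.6742;  x = 0.0090+-0.0603z,  y = 0.0199+-0.2603z
quadratic in z: (1.0714)z²+(0.1239)z+(-0.0580)=0, √Δ=0.5136 → z ∈ {-0.2975, 0.1819}; z = -0.2975 (taking z<0)
x = 0.0270, y = 0.0973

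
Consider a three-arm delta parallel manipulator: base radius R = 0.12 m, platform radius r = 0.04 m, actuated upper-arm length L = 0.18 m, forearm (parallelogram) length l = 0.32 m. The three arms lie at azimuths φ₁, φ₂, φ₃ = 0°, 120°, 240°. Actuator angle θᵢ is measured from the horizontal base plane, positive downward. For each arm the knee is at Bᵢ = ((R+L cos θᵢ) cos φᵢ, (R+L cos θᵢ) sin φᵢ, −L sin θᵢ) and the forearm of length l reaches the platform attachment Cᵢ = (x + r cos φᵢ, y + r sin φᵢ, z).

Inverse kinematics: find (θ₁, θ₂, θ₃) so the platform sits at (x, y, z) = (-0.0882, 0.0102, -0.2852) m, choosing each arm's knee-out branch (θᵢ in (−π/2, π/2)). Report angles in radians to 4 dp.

φ1=0.0° → target in arm frame (-0.0882, 0.0102)
  A cos θ + B sin θ = C:  0.1682·cos θ + -0.2852·sin θ = -0.1104
  θ1 = atan2(B,A) + arccos(C/0.3311) = 0.8727
φ2=120.0° → target in arm frame (0.0529, 0.0713)
  A cos θ + B sin θ = C:  0.0271·cos θ + -0.2852·sin θ = -0.0476
  γ=atan2(-0.2852,0.0271)=-1.4762;  ψ=arccos(-0.1663)=1.7379;  θ2=γ+ψ≈0.2617
φ3=240.0° → target in arm frame (0.0353, -0.0815)
  A=0.0447, B=-0.2852, C=(l²−L²−A²−y'²−z²)/(2L)=-0.0555
  √(A²+B²)=0.2887;  θ3 = -1.4152+1.7642 ≈ 0.3490

θ₁ = 0.8727, θ₂ = 0.2617, θ₃ = 0.3490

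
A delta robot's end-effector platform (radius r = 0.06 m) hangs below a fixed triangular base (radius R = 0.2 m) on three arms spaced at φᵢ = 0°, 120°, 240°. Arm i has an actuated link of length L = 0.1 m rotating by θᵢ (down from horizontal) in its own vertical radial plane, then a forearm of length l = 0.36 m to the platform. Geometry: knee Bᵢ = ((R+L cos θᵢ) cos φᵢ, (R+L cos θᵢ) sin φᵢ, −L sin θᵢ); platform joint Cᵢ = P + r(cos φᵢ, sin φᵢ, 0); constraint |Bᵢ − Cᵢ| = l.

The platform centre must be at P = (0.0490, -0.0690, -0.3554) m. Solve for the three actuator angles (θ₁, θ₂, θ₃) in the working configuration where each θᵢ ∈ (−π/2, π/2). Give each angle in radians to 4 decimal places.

φ1=0.0° → target in arm frame (0.0490, -0.0690)
  A cos θ + B sin θ = C:  0.0910·cos θ + -0.3554·sin θ = -0.0988
  γ=atan2(-0.3554,0.0910)=-1.3201;  ψ=arccos(-0.2692)=1.8433;  θ1=γ+ψ≈0.5232
rotate P by −φ2: (-0.0843, -0.0079, -0.3554)
  A=0.2243, B=-0.3554, C=(l²−L²−A²−y'²−z²)/(2L)=-0.2853
  θ2 = atan2(B,A) + arccos(C/0.4202) = 1.3092
rotate P by −φ3: (0.0353, 0.0769, -0.3554)
  e−x'=0.1047;  (l²−L²−(e−x')²−y'²−z²)/2L = -0.1180
  θ3 = atan2(B,A) + arccos(C/0.3705) = 0.6107

θ₁ = 0.5232, θ₂ = 1.3092, θ₃ = 0.6107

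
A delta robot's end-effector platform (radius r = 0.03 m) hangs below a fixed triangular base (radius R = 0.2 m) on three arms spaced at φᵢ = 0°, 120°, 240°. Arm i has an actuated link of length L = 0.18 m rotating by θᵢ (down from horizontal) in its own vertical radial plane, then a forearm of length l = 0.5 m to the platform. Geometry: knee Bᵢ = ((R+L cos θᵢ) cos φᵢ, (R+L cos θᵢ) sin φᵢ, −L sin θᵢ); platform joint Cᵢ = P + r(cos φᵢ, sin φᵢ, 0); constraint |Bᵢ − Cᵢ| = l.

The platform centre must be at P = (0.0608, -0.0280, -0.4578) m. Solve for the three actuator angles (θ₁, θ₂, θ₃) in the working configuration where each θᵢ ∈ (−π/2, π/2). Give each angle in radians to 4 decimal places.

φ1=0.0° → target in arm frame (0.0608, -0.0280)
  A cos θ + B sin θ = C:  0.1092·cos θ + -0.4578·sin θ = -0.0130
  γ=atan2(-0.4578,0.1092)=-1.3366;  ψ=arccos(-0.0277)=1.5985;  θ1=γ+ψ≈0.2618
rotate P by −φ2: (-0.0546, -0.0387, -0.4578)
  e−x'=0.2246;  (l²−L²−(e−x')²−y'²−z²)/2L = -0.1221
  γ=atan2(-0.4578,0.2246)=-1.1146;  ψ=arccos(-0.2394)=1.8125;  θ2=γ+ψ≈0.6979
arm 3 (φ=240.0°): x'=-0.0062, y'=0.0667
  e−x'=0.1762;  (l²−L²−(e−x')²−y'²−z²)/2L = -0.0763
  √(A²+B²)=0.4905;  θ3 = -1.2035+1.7269 ≈ 0.5234

θ₁ = 0.2618, θ₂ = 0.6979, θ₃ = 0.5234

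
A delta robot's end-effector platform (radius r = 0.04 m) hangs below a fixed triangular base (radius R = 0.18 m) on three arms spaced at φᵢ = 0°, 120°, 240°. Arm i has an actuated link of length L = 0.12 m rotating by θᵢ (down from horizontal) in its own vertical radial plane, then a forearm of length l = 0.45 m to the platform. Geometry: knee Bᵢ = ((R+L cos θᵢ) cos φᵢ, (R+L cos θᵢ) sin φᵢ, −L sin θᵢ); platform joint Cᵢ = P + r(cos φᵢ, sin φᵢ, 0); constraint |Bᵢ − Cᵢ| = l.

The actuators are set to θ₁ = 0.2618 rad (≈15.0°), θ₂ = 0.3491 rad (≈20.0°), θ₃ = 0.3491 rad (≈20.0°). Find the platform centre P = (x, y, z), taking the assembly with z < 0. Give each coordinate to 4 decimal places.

arm 1 at φ=0.0°: ρ1 = 0.2559;  centre 1 = (0.2559, 0.0000, -0.0311)
centre 2 = (0.2528·cos120.0°, 0.2528·sin120.0°, -0.0410) = (-0.1264, 0.2189, -0.0410)
arm 3 at φ=240.0°: ρ3 = 0.2528;  centre 3 = (-0.1264, -0.2189, -0.0410)
|centre ₂|²−|centre ₁|² = -0.0009;  |centre ₃|²−|centre ₁|² = -0.0009
[-0.7646 0.4378 -0.0200]·P = -0.0009;  [-0.7646 -0.4378 -0.0200]·P = -0.0009
Cramer: x(z) = 0.0012-0.0261z;  y(z) = 0.0000+0.0000z
quadratic in z: (1.0007)z²+(0.0754)z+(-0.1366)=0, √Δ=0.7434 → z ∈ {-0.4091, 0.3337}; z = -0.4091 (taking z<0)
x = 0.0118, y = 0.0000

(0.0118, 0.0000, -0.4091)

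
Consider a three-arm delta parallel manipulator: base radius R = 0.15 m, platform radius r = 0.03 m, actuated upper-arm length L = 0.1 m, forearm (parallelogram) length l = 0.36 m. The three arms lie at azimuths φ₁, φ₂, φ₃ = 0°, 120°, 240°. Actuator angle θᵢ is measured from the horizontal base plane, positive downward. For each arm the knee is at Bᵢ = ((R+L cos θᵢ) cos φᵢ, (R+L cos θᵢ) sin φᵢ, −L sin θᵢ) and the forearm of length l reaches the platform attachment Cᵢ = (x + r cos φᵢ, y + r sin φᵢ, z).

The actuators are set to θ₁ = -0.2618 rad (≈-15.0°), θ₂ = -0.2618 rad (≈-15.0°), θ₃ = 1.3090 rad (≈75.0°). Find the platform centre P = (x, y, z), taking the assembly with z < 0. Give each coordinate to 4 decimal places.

φ1=0.0°: virtual centre (0.2166, 0.0000, 0.0259), radius l
centre 2 = (0.2166·cos120.0°, 0.2166·sin120.0°, 0.0259) = (-0.1083, 0.1876, 0.0259)
centre 3 = (0.1459·cos240.0°, 0.1459·sin240.0°, -0.0966) = (-0.0729, -0.1263, -0.0966)
eliminate P² terms by subtracting sphere 1 from 2 and 3
[-0.6498 0.3751 0.0000]·P = 0.0000;  [-0.5791 -0.2527 -0.2449]·P = -0.0170
det = 0.3814;  x = 0.0167+-0.2409z,  y = 0.0289+-0.4173z
sphere 1 gives Az²+Bz+C=0 with A=1.2322, B=0.0204, C=-0.0881;  B²−4AC=0.4348;  roots -0.2759, 0.2593;  negative root z = -0.2759
x = 0.0832, y = 0.1440

(0.0832, 0.1440, -0.2759)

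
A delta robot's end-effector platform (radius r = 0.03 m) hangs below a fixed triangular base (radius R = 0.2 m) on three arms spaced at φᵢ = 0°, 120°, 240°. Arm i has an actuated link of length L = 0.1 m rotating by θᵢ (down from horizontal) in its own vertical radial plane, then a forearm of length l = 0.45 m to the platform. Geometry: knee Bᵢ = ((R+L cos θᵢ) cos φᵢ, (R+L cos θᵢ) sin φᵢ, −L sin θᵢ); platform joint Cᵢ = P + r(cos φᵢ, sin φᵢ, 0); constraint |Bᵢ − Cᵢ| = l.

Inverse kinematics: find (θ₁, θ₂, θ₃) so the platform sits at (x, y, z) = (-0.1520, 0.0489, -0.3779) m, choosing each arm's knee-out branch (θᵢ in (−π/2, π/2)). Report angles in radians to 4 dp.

θ₁ = 1.3096, θ₂ = -0.3487, θ₃ = 0.2623

φ1=0.0° → target in arm frame (-0.1520, 0.0489)
  A=0.3220, B=-0.3779, C=(l²−L²−A²−y'²−z²)/(2L)=-0.2819
  θ1 = atan2(B,A) + arccos(C/0.4965) = 1.3096
arm 2 (φ=120.0°): x'=0.1183, y'=0.1072
  A cos θ + B sin θ = C:  0.0517·cos θ + -0.3779·sin θ = 0.1777
  γ=atan2(-0.3779,0.0517)=-1.4350;  ψ=arccos(0.4658)=1.0862;  θ2=γ+ψ≈-0.3487
arm 3 (φ=240.0°): x'=0.0337, y'=-0.1561
  e−x'=0.1363;  (l²−L²−(e−x')²−y'²−z²)/2L = 0.0337
  θ3 = atan2(B,A) + arccos(C/0.4017) = 0.2623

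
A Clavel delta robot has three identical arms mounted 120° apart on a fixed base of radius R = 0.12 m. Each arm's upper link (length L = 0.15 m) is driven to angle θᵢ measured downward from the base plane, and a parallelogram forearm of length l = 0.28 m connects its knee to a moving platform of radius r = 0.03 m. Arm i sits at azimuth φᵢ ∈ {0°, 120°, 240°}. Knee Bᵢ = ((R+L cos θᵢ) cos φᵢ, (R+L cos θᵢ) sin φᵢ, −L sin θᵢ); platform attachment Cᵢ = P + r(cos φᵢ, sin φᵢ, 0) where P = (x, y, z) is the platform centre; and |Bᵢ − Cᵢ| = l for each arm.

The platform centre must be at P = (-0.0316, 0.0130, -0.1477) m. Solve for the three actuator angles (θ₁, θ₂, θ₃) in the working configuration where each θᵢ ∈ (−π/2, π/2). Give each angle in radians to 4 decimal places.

θ₁ = 0.3490, θ₂ = -0.2613, θ₃ = 0.0001

rotate P by −φ1: (-0.0316, 0.0130, -0.1477)
  e−x'=0.1216;  (l²−L²−(e−x')²−y'²−z²)/2L = 0.0638
  √(A²+B²)=0.1913;  θ1 = -0.8820+1.2310 ≈ 0.3490
rotate P by −φ2: (0.0271, 0.0209, -0.1477)
  A=0.0629, B=-0.1477, C=(l²−L²−A²−y'²−z²)/(2L)=0.0990
  √(A²+B²)=0.1606;  θ2 = -1.1680+0.9067 ≈ -0.2613
arm 3 (φ=240.0°): x'=0.0045, y'=-0.0339
  A cos θ + B sin θ = C:  0.0855·cos θ + -0.1477·sin θ = 0.0854
  √(A²+B²)=0.1706;  θ3 = -1.0463+1.0463 ≈ 0.0001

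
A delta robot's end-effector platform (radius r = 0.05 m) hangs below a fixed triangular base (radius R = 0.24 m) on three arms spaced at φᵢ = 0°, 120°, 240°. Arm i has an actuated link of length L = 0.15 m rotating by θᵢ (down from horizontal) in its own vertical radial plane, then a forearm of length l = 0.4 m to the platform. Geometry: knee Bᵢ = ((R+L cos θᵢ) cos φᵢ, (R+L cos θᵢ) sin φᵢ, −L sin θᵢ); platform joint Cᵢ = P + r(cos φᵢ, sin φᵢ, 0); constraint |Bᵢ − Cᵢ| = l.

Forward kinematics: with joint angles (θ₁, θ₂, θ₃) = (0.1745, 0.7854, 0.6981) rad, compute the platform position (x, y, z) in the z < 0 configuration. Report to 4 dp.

(0.0634, -0.0096, -0.3170)

O1 = (0.3377·cos0.0°, 0.3377·sin0.0°, -0.0260) = (0.3377, 0.0000, -0.0260)
O2 = (0.2961·cos120.0°, 0.2961·sin120.0°, -0.1061) = (-0.1480, 0.2564, -0.1061)
O3 = (0.3049·cos240.0°, 0.3049·sin240.0°, -0.0964) = (-0.1525, -0.2641, -0.0964)
|O₂|²−|O₁|² = -0.0158;  |O₃|²−|O₁|² = -0.0125
[-0.9715 0.5128 -0.1600]·P = -0.0158;  [-0.9804 -0.5281 -0.1407]·P = -0.0125
Cramer: x(z) = 0.0145-0.1543z;  y(z) = -0.0034+0.0199z
into |P−O₁|² = l²: 1.0242z² + 0.1517z + -0.0549 = 0;  Δ = 0.2477;  z = -0.3170 or 0.1689 → z<0 root = -0.3170
x = 0.0634, y = -0.0096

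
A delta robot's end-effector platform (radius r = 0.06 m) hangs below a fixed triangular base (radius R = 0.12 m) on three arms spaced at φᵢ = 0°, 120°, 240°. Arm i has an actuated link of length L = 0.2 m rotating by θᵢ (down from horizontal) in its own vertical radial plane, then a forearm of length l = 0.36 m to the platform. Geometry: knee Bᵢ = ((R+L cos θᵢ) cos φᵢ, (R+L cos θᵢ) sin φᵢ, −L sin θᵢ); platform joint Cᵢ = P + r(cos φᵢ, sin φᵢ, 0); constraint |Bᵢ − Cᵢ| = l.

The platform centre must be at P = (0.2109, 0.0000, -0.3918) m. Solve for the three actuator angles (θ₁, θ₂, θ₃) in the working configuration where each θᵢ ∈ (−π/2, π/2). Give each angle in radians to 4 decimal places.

φ1=0.0° → target in arm frame (0.2109, 0.0000)
  A cos θ + B sin θ = C:  -0.1509·cos θ + -0.3918·sin θ = -0.2167
  √(A²+B²)=0.4199;  θ1 = -1.9384+2.1131 ≈ 0.1747
rotate P by −φ2: (-0.1054, -0.1826, -0.3918)
  A cos θ + B sin θ = C:  0.1654·cos θ + -0.3918·sin θ = -0.3116
  √(A²+B²)=0.4253;  θ2 = -1.1712+2.3930 ≈ 1.2218
rotate P by −φ3: (-0.1055, 0.1826, -0.3918)
  A cos θ + B sin θ = C:  0.1655·cos θ + -0.3918·sin θ = -0.3116
  √(A²+B²)=0.4253;  θ3 = -1.1712+2.3930 ≈ 1.2218

θ₁ = 0.1747, θ₂ = 1.2218, θ₃ = 1.2218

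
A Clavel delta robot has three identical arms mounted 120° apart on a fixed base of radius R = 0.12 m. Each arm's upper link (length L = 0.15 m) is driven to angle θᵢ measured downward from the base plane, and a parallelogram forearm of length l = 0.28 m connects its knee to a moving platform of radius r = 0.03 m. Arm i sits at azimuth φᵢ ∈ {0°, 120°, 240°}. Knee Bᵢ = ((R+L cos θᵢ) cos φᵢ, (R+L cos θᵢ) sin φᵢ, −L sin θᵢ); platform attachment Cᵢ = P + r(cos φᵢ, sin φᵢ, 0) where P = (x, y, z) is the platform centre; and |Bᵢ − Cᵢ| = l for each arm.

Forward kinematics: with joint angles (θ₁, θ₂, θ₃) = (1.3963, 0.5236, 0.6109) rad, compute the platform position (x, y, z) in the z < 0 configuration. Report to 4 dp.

arm 1 at φ=0.0°: (R−r)+L cos θ1 = 0.1160;  centre 1 = (0.1160, 0.0000, -0.1477)
arm 2 at φ=120.0°: (R−r)+L cos θ2 = 0.2199;  centre 2 = (-0.1100, 0.1904, -0.0750)
φ3=240.0°: virtual centre (-0.1064, -0.1844, -0.0860), radius l
subtract pairs → two planes through P
linear system: -0.4520x+0.3809y = 0.0187−0.1454z; -0.4450x+-0.3687y = 0.0174−0.1234z
det = 0.3361;  x = -0.0403+0.2993z,  y = 0.0013+-0.0266z
quadratic in z: (1.0903)z²+(0.2018)z+(-0.0321)=0, √Δ=0.4254 → z ∈ {-0.2876, 0.1025}; z = -0.2876 (taking z<0)
x = -0.1263, y = 0.0090

(-0.1263, 0.0090, -0.2876)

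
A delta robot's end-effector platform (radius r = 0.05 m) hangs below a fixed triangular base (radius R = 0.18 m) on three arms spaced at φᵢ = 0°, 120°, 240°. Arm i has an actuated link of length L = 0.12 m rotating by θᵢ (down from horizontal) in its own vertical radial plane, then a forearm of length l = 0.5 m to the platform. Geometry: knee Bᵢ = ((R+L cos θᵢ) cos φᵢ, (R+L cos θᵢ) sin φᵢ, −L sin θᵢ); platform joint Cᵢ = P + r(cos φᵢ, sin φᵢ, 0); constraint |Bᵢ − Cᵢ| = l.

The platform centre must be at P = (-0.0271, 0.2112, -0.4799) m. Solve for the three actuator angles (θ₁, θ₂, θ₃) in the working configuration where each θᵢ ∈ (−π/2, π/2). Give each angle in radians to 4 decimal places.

φ1=0.0° → target in arm frame (-0.0271, 0.2112)
  A=0.1571, B=-0.4799, C=(l²−L²−A²−y'²−z²)/(2L)=-0.2666
  θ1 = atan2(B,A) + arccos(C/0.5050) = 0.8726
φ2=120.0° → target in arm frame (0.1965, -0.0821)
  A cos θ + B sin θ = C:  -0.0665·cos θ + -0.4799·sin θ = -0.0244
  θ2 = atan2(B,A) + arccos(C/0.4845) = -0.0871
φ3=240.0° → target in arm frame (-0.1694, -0.1291)
  A cos θ + B sin θ = C:  0.2994·cos θ + -0.4799·sin θ = -0.4207
  √(A²+B²)=0.5656;  θ3 = -1.0131+2.4096 ≈ 1.3965

θ₁ = 0.8726, θ₂ = -0.0871, θ₃ = 1.3965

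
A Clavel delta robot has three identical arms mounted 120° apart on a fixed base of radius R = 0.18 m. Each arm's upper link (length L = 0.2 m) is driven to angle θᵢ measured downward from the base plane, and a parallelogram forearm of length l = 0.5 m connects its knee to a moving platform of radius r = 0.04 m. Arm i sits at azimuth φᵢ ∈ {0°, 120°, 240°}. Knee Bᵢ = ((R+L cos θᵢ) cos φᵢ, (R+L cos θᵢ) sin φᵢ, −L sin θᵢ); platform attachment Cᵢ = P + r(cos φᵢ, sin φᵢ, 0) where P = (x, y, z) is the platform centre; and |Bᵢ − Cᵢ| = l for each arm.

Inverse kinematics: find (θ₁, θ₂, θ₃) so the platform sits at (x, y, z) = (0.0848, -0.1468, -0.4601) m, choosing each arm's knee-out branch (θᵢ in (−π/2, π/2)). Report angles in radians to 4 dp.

arm 1 (φ=0.0°): x'=0.0848, y'=-0.1468
  e−x'=0.0552;  (l²−L²−(e−x')²−y'²−z²)/2L = -0.0657
  θ1 = atan2(B,A) + arccos(C/0.4634) = 0.2617
φ2=120.0° → target in arm frame (-0.1695, 0.0000)
  e−x'=0.3095;  (l²−L²−(e−x')²−y'²−z²)/2L = -0.2438
  γ=atan2(-0.4601,0.3095)=-0.9786;  ψ=arccos(-0.4396)=2.0259;  θ2=γ+ψ≈1.0473
φ3=240.0° → target in arm frame (0.0847, 0.1468)
  A=0.0553, B=-0.4601, C=(l²−L²−A²−y'²−z²)/(2L)=-0.0658
  √(A²+B²)=0.4634;  θ3 = -1.4512+1.7132 ≈ 0.2620

θ₁ = 0.2617, θ₂ = 1.0473, θ₃ = 0.2620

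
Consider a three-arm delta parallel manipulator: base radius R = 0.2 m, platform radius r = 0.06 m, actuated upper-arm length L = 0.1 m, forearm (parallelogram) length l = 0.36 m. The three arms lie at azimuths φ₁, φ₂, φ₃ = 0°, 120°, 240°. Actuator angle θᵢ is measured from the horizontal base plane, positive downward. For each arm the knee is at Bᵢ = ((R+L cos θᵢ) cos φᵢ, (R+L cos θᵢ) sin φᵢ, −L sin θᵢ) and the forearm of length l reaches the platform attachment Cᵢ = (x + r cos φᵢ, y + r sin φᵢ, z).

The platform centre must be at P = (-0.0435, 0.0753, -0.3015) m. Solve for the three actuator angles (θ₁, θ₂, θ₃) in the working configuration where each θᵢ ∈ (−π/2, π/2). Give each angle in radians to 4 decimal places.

θ₁ = 0.6981, θ₂ = -0.2624, θ₃ = 0.6979

arm 1 (φ=0.0°): x'=-0.0435, y'=0.0753
  A cos θ + B sin θ = C:  0.1835·cos θ + -0.3015·sin θ = -0.0532
  √(A²+B²)=0.3530;  θ1 = -1.0241+1.7222 ≈ 0.6981
φ2=120.0° → target in arm frame (0.0870, 0.0000)
  A cos θ + B sin θ = C:  0.0530·cos θ + -0.3015·sin θ = 0.1294
  γ=atan2(-0.3015,0.0530)=-1.3967;  ψ=arccos(0.4228)=1.1343;  θ2=γ+ψ≈-0.2624
φ3=240.0° → target in arm frame (-0.0435, -0.0753)
  e−x'=0.1835;  (l²−L²−(e−x')²−y'²−z²)/2L = -0.0532
  √(A²+B²)=0.3529;  θ3 = -1.0242+1.7220 ≈ 0.6979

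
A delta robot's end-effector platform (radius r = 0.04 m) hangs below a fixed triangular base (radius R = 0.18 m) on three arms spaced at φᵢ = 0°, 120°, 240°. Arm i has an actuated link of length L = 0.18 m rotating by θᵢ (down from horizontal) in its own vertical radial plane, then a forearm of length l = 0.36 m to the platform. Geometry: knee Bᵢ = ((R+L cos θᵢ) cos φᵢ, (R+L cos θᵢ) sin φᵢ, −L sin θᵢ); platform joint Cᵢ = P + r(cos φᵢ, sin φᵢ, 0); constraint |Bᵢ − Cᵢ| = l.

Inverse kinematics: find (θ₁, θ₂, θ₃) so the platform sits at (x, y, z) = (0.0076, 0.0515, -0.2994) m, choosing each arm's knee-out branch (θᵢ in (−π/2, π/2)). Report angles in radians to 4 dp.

θ₁ = 0.5237, θ₂ = 0.3492, θ₃ = 0.7858

arm 1 (φ=0.0°): x'=0.0076, y'=0.0515
  A cos θ + B sin θ = C:  0.1324·cos θ + -0.2994·sin θ = -0.0351
  θ1 = atan2(B,A) + arccos(C/0.3274) = 0.5237
φ2=120.0° → target in arm frame (0.0408, -0.0323)
  A cos θ + B sin θ = C:  0.0992·cos θ + -0.2994·sin θ = -0.0092
  γ=atan2(-0.2994,0.0992)=-1.2509;  ψ=arccos(-0.0293)=1.6001;  θ2=γ+ψ≈0.3492
arm 3 (φ=240.0°): x'=-0.0484, y'=-0.0192
  A=0.1884, B=-0.2994, C=(l²−L²−A²−y'²−z²)/(2L)=-0.0786
  γ=atan2(-0.2994,0.1884)=-1.0091;  ψ=arccos(-0.2222)=1.7949;  θ3=γ+ψ≈0.7858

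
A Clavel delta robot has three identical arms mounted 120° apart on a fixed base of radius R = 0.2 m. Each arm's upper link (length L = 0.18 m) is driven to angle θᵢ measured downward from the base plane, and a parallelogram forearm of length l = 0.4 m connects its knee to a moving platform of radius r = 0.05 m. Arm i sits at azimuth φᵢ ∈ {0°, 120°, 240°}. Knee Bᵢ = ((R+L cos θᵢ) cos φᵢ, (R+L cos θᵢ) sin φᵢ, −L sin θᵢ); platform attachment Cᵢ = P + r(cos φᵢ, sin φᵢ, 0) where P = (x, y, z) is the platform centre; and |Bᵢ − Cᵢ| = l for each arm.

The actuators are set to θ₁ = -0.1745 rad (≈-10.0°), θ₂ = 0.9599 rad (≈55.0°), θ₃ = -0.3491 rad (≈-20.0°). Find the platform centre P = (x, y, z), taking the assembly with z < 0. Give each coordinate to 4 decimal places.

(0.0581, -0.1239, -0.2374)

φ1=0.0°: virtual centre (0.3273, 0.0000, 0.0313), radius l
φ2=120.0°: virtual centre (-0.1266, 0.2193, -0.1474), radius l
centre 3 = (0.3191·cos240.0°, 0.3191·sin240.0°, 0.0616) = (-0.1596, -0.2764, 0.0616)
subtract pairs → two planes through P
linear system: -0.9078x+0.4386y = -0.0222−-0.3574z; -0.9737x+-0.5528y = -0.0024−0.0606z
Cramer: x(z) = 0.0144-0.1840z;  y(z) = -0.0209+0.4339z
sphere 1 gives Az²+Bz+C=0 with A=1.2221, B=0.0345, C=-0.0607;  B²−4AC=0.2978;  roots -0.2374, 0.2091;  negative root z = -0.2374
x = 0.0581, y = -0.1239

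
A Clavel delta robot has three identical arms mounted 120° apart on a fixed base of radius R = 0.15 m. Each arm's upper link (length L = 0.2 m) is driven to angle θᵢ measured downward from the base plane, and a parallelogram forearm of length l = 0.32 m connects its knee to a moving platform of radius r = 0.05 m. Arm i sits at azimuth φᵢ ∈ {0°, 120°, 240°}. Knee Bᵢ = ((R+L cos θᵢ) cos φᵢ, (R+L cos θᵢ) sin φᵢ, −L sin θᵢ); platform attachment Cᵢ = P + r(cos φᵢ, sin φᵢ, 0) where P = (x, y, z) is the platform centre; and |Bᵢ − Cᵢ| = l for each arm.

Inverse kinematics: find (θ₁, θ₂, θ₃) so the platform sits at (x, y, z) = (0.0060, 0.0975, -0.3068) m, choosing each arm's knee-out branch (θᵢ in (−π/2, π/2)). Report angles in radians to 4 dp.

rotate P by −φ1: (0.0060, 0.0975, -0.3068)
  A=0.0940, B=-0.3068, C=(l²−L²−A²−y'²−z²)/(2L)=-0.1252
  √(A²+B²)=0.3209;  θ1 = -1.2735+1.9715 ≈ 0.6980
rotate P by −φ2: (0.0814, -0.0539, -0.3068)
  A cos θ + B sin θ = C:  0.0186·cos θ + -0.3068·sin θ = -0.0875
  √(A²+B²)=0.3074;  θ2 = -1.5104+1.8593 ≈ 0.3489
arm 3 (φ=240.0°): x'=-0.0874, y'=-0.0436
  A=0.1874, B=-0.3068, C=(l²−L²−A²−y'²−z²)/(2L)=-0.1719
  √(A²+B²)=0.3595;  θ3 = -1.0224+2.0693 ≈ 1.0469

θ₁ = 0.6980, θ₂ = 0.3489, θ₃ = 1.0469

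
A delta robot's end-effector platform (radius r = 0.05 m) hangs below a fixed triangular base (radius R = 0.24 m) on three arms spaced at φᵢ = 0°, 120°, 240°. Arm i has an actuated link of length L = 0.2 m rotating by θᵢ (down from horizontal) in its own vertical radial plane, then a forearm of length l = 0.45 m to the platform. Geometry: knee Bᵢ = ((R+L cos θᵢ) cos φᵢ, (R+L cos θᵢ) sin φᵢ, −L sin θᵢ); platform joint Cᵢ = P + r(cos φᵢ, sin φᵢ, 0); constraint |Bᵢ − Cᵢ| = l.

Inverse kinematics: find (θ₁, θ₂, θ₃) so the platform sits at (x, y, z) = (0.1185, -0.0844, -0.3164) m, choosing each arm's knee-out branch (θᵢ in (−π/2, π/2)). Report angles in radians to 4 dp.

φ1=0.0° → target in arm frame (0.1185, -0.0844)
  A=0.0715, B=-0.3164, C=(l²−L²−A²−y'²−z²)/(2L)=0.1254
  γ=atan2(-0.3164,0.0715)=-1.3485;  ψ=arccos(0.3866)=1.1739;  θ1=γ+ψ≈-0.1746
arm 2 (φ=120.0°): x'=-0.1323, y'=-0.0604
  A=0.3223, B=-0.3164, C=(l²−L²−A²−y'²−z²)/(2L)=-0.1129
  γ=atan2(-0.3164,0.3223)=-0.7761;  ψ=arccos(-0.2500)=1.8235;  θ2=γ+ψ≈1.0474
φ3=240.0° → target in arm frame (0.0138, 0.1448)
  A=0.1762, B=-0.3164, C=(l²−L²−A²−y'²−z²)/(2L)=0.0260
  θ3 = atan2(B,A) + arccos(C/0.3621) = 0.4363

θ₁ = -0.1746, θ₂ = 1.0474, θ₃ = 0.4363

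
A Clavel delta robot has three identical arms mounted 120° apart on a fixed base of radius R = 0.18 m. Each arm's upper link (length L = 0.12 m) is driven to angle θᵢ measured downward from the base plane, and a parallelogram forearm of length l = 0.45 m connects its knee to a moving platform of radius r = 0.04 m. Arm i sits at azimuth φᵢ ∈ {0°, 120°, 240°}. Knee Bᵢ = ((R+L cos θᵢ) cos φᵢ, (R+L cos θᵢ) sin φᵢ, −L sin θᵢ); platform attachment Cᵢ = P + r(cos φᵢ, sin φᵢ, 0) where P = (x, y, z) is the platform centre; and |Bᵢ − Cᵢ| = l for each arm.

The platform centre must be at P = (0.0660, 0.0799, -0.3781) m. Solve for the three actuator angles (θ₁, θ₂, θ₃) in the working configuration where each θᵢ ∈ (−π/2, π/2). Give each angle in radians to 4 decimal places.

arm 1 (φ=0.0°): x'=0.0660, y'=0.0799
  A cos θ + B sin θ = C:  0.0740·cos θ + -0.3781·sin θ = 0.1387
  √(A²+B²)=0.3853;  θ1 = -1.3775+1.2026 ≈ -0.1749
rotate P by −φ2: (0.0362, -0.0971, -0.3781)
  A cos θ + B sin θ = C:  0.1038·cos θ + -0.3781·sin θ = 0.1039
  θ2 = atan2(B,A) + arccos(C/0.3921) = -0.0002
rotate P by −φ3: (-0.1022, 0.0172, -0.3781)
  A cos θ + B sin θ = C:  0.2422·cos θ + -0.3781·sin θ = -0.0576
  √(A²+B²)=0.4490;  θ3 = -1.0011+1.6993 ≈ 0.6983

θ₁ = -0.1749, θ₂ = -0.0002, θ₃ = 0.6983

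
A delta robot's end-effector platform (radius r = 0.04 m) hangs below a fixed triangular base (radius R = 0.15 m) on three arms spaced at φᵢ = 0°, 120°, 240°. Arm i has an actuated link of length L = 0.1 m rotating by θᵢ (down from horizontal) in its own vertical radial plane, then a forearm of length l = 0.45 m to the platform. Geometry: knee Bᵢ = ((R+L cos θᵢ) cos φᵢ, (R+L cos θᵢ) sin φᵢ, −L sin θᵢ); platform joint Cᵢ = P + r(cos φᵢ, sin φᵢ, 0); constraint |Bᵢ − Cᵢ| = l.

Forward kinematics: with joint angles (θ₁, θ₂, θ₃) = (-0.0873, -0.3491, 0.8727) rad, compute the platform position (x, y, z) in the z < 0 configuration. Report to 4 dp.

S1 = (0.2096·cos0.0°, 0.2096·sin0.0°, 0.0087) = (0.2096, 0.0000, 0.0087)
φ2=120.0°: virtual centre (-0.1020, 0.1766, 0.0342), radius l
arm 3 at φ=240.0°: e+L cos θ3 = 0.1743;  S3 = (-0.0871, -0.1509, -0.0766)
subtract pairs → two planes through P
[-0.6232 0.3533 0.0510]·P = -0.0012;  [-0.5935 -0.3019 -0.1707]·P = -0.0078
det = 0.3978;  x = 0.0078+-0.1129z,  y = 0.0103+-0.3434z
into |P−S₁|² = l²: 1.1307z² + 0.0210z + -0.1616 = 0;  Δ = 0.7313;  z = -0.3875 or 0.3689 → z<0 root = -0.3875
x = 0.0516, y = 0.1434

(0.0516, 0.1434, -0.3875)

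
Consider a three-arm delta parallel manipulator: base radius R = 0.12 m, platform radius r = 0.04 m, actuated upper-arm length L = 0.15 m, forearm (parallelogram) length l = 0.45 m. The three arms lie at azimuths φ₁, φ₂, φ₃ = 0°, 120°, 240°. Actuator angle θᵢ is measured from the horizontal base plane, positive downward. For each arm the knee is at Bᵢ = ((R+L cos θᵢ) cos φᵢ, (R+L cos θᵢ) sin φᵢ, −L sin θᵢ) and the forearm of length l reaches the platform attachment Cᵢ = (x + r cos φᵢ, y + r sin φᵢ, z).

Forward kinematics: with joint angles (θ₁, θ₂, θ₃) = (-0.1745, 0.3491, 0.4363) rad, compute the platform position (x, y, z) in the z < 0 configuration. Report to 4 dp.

arm 1 at φ=0.0°: e+L cos θ1 = 0.2277;  O1 = (0.2277, 0.0000, 0.0260)
φ2=120.0°: virtual centre (-0.1105, 0.1914, -0.0513), radius l
O3 = (0.2159·cos240.0°, 0.2159·sin240.0°, -0.0634) = (-0.1080, -0.1870, -0.0634)
eliminate P² terms by subtracting sphere 1 from 2 and 3
linear system: -0.6764x+0.3827y = -0.0011−-0.1547z; -0.6714x+-0.3740y = -0.0019−-0.1789z
Cramer: x(z) = 0.0022-0.2477z;  y(z) = 0.0011-0.0336z
quadratic in z: (1.0625)z²+(0.0596)z+(-0.1510)=0, √Δ=0.8032 → z ∈ {-0.4060, 0.3500}; z = -0.4060 (taking z<0)
x = 0.1028, y = 0.0147

(0.1028, 0.0147, -0.4060)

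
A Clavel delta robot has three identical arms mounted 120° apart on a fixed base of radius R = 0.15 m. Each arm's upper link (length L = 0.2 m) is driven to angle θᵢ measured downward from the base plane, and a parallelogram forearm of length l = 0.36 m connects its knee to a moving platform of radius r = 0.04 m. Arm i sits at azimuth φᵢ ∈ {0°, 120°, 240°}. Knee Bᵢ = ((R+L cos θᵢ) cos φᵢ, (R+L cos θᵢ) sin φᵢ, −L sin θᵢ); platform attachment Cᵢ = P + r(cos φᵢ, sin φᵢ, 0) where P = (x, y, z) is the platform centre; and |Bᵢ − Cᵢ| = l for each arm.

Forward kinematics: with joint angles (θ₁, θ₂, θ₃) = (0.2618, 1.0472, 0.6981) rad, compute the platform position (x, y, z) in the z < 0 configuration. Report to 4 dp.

arm 1 at φ=0.0°: e+L cos θ1 = 0.3032;  centre 1 = (0.3032, 0.0000, -0.0518)
centre 2 = (0.2100·cos120.0°, 0.2100·sin120.0°, -0.1732) = (-0.1050, 0.1819, -0.1732)
arm 3 at φ=240.0°: e+L cos θ3 = 0.2632;  centre 3 = (-0.1316, -0.2279, -0.1286)
|centre ₂|²−|centre ₁|² = -0.0205;  |centre ₃|²−|centre ₁|² = -0.0088
linear system: -0.8164x+0.3637y = -0.0205−-0.2429z; -0.8696x+-0.4559y = -0.0088−-0.1536z
det = 0.6885;  x = 0.0182+-0.2420z,  y = -0.0155+0.1247z
into |P−centre ₁|² = l²: 1.0741z² + 0.2376z + -0.0455 = 0;  Δ = 0.2518;  z = -0.3442 or 0.1230 → z<0 root = -0.3442
x = 0.1015, y = -0.0584

(0.1015, -0.0584, -0.3442)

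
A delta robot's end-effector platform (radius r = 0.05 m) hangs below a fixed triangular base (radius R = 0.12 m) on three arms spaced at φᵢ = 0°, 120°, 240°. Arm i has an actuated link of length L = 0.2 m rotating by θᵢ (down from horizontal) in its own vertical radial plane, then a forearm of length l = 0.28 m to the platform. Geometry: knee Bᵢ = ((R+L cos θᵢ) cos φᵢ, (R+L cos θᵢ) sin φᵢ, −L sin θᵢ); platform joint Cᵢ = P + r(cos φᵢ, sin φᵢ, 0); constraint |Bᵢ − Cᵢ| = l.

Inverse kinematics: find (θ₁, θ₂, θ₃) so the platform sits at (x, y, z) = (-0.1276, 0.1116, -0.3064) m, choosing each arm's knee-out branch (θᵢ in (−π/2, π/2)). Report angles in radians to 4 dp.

rotate P by −φ1: (-0.1276, 0.1116, -0.3064)
  A cos θ + B sin θ = C:  0.1976·cos θ + -0.3064·sin θ = -0.2675
  θ1 = atan2(B,A) + arccos(C/0.3646) = 1.3963
arm 2 (φ=120.0°): x'=0.1604, y'=0.0547
  A=-0.0904, B=-0.3064, C=(l²−L²−A²−y'²−z²)/(2L)=-0.1666
  θ2 = atan2(B,A) + arccos(C/0.3195) = 0.2617
φ3=240.0° → target in arm frame (-0.0328, -0.1663)
  A cos θ + B sin θ = C:  0.1028·cos θ + -0.3064·sin θ = -0.2343
  √(A²+B²)=0.3232;  θ3 = -1.2469+2.3817 ≈ 1.1347

θ₁ = 1.3963, θ₂ = 0.2617, θ₃ = 1.1347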